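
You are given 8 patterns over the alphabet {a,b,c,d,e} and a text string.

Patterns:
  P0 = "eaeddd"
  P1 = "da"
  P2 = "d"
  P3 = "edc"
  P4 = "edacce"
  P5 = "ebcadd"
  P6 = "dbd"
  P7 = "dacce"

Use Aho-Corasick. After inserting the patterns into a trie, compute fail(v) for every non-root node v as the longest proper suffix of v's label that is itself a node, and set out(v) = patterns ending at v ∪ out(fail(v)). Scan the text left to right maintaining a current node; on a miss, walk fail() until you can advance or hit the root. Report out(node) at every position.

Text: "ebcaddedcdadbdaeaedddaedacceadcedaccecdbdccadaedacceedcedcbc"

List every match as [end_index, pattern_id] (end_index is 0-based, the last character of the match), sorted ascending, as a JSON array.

Construct AC machine:
Trie nodes:
  0='ε' goto d→7 e→1
  1='e' goto a→2 b→15 d→9
  2='ea' goto e→3
  3='eae' goto d→4
  4='eaed' goto d→5
  5='eaedd' goto d→6
  6='eaeddd' goto ·  [P0 ends]
  7='d' goto a→8 b→20  [P2 ends]
  8='da' goto c→22  [P1 ends]
  9='ed' goto a→11 c→10
  10='edc' goto ·  [P3 ends]
  11='eda' goto c→12
  12='edac' goto c→13
  13='edacc' goto e→14
  14='edacce' goto ·  [P4 ends]
  15='eb' goto c→16
  16='ebc' goto a→17
  17='ebca' goto d→18
  18='ebcad' goto d→19
  19='ebcadd' goto ·  [P5 ends]
  20='db' goto d→21
  21='dbd' goto ·  [P6 ends]
  22='dac' goto c→23
  23='dacc' goto e→24
  24='dacce' goto ·  [P7 ends]

Failure links (BFS by depth):
  fail(1) 'e': from fail(0)=0 chase 'e': 0 ⇒ 0;  out=∅∪out(0)=∅
  fail(7) 'd': from fail(0)=0 chase 'd': 0 ⇒ 0;  out={2}∪out(0)={2}
  fail(2) 'ea': from fail(1)=0 chase 'a': 0 ⇒ 0;  out=∅∪out(0)=∅
  fail(8) 'da': from fail(7)=0 chase 'a': 0 ⇒ 0;  out={1}∪out(0)={1}
  fail(9) 'ed': from fail(1)=0 chase 'd': 0 ⇒ 7;  out=∅∪out(7)={2}
  fail(15) 'eb': from fail(1)=0 chase 'b': 0 ⇒ 0;  out=∅∪out(0)=∅
  fail(20) 'db': from fail(7)=0 chase 'b': 0 ⇒ 0;  out=∅∪out(0)=∅
  fail(3) 'eae': from fail(2)=0 chase 'e': 0 ⇒ 1;  out=∅∪out(1)=∅
  fail(10) 'edc': from fail(9)=7 chase 'c': 7→0 ⇒ 0;  out={3}∪out(0)={3}
  fail(11) 'eda': from fail(9)=7 chase 'a': 7 ⇒ 8;  out=∅∪out(8)={1}
  fail(16) 'ebc': from fail(15)=0 chase 'c': 0 ⇒ 0;  out=∅∪out(0)=∅
  fail(21) 'dbd': from fail(20)=0 chase 'd': 0 ⇒ 7;  out={6}∪out(7)={2,6}
  fail(22) 'dac': from fail(8)=0 chase 'c': 0 ⇒ 0;  out=∅∪out(0)=∅
  fail(4) 'eaed': from fail(3)=1 chase 'd': 1 ⇒ 9;  out=∅∪out(9)={2}
  fail(12) 'edac': from fail(11)=8 chase 'c': 8 ⇒ 22;  out=∅∪out(22)=∅
  fail(17) 'ebca': from fail(16)=0 chase 'a': 0 ⇒ 0;  out=∅∪out(0)=∅
  fail(23) 'dacc': from fail(22)=0 chase 'c': 0 ⇒ 0;  out=∅∪out(0)=∅
  fail(5) 'eaedd': from fail(4)=9 chase 'd': 9→7→0 ⇒ 7;  out=∅∪out(7)={2}
  fail(13) 'edacc': from fail(12)=22 chase 'c': 22 ⇒ 23;  out=∅∪out(23)=∅
  fail(18) 'ebcad': from fail(17)=0 chase 'd': 0 ⇒ 7;  out=∅∪out(7)={2}
  fail(24) 'dacce': from fail(23)=0 chase 'e': 0 ⇒ 1;  out={7}∪out(1)={7}
  fail(6) 'eaeddd': from fail(5)=7 chase 'd': 7→0 ⇒ 7;  out={0}∪out(7)={0,2}
  fail(14) 'edacce': from fail(13)=23 chase 'e': 23 ⇒ 24;  out={4}∪out(24)={4,7}
  fail(19) 'ebcadd': from fail(18)=7 chase 'd': 7→0 ⇒ 7;  out={5}∪out(7)={2,5}

Scan:
pos 0 'e': at 1
pos 1 'b': at 15
pos 2 'c': at 16
pos 3 'a': at 17
pos 4 'd': at 18  ** P2@[4:4]
pos 5 'd': at 19  ** P2@[5:5],P5@[0:5]
pos 6 'e': at 1 ·f
pos 7 'd': at 9  ** P2@[7:7]
pos 8 'c': at 10  ** P3@[6:8]
pos 9 'd': at 7 ·f  ** P2@[9:9]
pos 10 'a': at 8  ** P1@[9:10]
pos 11 'd': at 7 ·f  ** P2@[11:11]
pos 12 'b': at 20
pos 13 'd': at 21  ** P2@[13:13],P6@[11:13]
pos 14 'a': at 8 ·f  ** P1@[13:14]
pos 15 'e': at 1 ·f
pos 16 'a': at 2
pos 17 'e': at 3
pos 18 'd': at 4  ** P2@[18:18]
pos 19 'd': at 5  ** P2@[19:19]
pos 20 'd': at 6  ** P0@[15:20],P2@[20:20]
pos 21 'a': at 8 ·f  ** P1@[20:21]
pos 22 'e': at 1 ·f
pos 23 'd': at 9  ** P2@[23:23]
pos 24 'a': at 11  ** P1@[23:24]
pos 25 'c': at 12
pos 26 'c': at 13
pos 27 'e': at 14  ** P4@[22:27],P7@[23:27]
pos 28 'a': at 2 ·f
pos 29 'd': at 7 ·f  ** P2@[29:29]
pos 30 'c': at 0 ·f
pos 31 'e': at 1
pos 32 'd': at 9  ** P2@[32:32]
pos 33 'a': at 11  ** P1@[32:33]
pos 34 'c': at 12
pos 35 'c': at 13
pos 36 'e': at 14  ** P4@[31:36],P7@[32:36]
pos 37 'c': at 0 ·f
pos 38 'd': at 7  ** P2@[38:38]
pos 39 'b': at 20
pos 40 'd': at 21  ** P2@[40:40],P6@[38:40]
pos 41 'c': at 0 ·f
pos 42 'c': at 0
pos 43 'a': at 0
pos 44 'd': at 7  ** P2@[44:44]
pos 45 'a': at 8  ** P1@[44:45]
pos 46 'e': at 1 ·f
pos 47 'd': at 9  ** P2@[47:47]
pos 48 'a': at 11  ** P1@[47:48]
pos 49 'c': at 12
pos 50 'c': at 13
pos 51 'e': at 14  ** P4@[46:51],P7@[47:51]
pos 52 'e': at 1 ·f
pos 53 'd': at 9  ** P2@[53:53]
pos 54 'c': at 10  ** P3@[52:54]
pos 55 'e': at 1 ·f
pos 56 'd': at 9  ** P2@[56:56]
pos 57 'c': at 10  ** P3@[55:57]
pos 58 'b': at 0 ·f
pos 59 'c': at 0

Matches: [[4,2],[5,2],[5,5],[7,2],[8,3],[9,2],[10,1],[11,2],[13,2],[13,6],[14,1],[18,2],[19,2],[20,0],[20,2],[21,1],[23,2],[24,1],[27,4],[27,7],[29,2],[32,2],[33,1],[36,4],[36,7],[38,2],[40,2],[40,6],[44,2],[45,1],[47,2],[48,1],[51,4],[51,7],[53,2],[54,3],[56,2],[57,3]]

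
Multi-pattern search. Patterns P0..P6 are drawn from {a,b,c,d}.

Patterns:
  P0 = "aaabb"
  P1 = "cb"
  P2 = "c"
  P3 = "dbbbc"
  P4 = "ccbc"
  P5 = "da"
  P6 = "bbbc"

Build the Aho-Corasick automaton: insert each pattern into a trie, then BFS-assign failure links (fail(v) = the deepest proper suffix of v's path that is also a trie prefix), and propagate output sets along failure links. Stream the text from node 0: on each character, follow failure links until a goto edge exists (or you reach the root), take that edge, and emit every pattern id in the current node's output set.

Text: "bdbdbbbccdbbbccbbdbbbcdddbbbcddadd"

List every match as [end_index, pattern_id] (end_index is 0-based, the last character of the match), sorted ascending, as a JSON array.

Build:
Trie nodes:
  0='ε' goto a→1 b→17 c→6 d→8
  1='a' goto a→2
  2='aa' goto a→3
  3='aaa' goto b→4
  4='aaab' goto b→5
  5='aaabb' goto ·  [P0 ends]
  6='c' goto b→7 c→13  [P2 ends]
  7='cb' goto ·  [P1 ends]
  8='d' goto a→16 b→9
  9='db' goto b→10
  10='dbb' goto b→11
  11='dbbb' goto c→12
  12='dbbbc' goto ·  [P3 ends]
  13='cc' goto b→14
  14='ccb' goto c→15
  15='ccbc' goto ·  [P4 ends]
  16='da' goto ·  [P5 ends]
  17='b' goto b→18
  18='bb' goto b→19
  19='bbb' goto c→20
  20='bbbc' goto ·  [P6 ends]

BFS fail/out derivation:
  fail(1) 'a': from fail(0)=0 chase 'a': 0 ⇒ 0;  out=∅∪out(0)=∅
  fail(6) 'c': from fail(0)=0 chase 'c': 0 ⇒ 0;  out={2}∪out(0)={2}
  fail(8) 'd': from fail(0)=0 chase 'd': 0 ⇒ 0;  out=∅∪out(0)=∅
  fail(17) 'b': from fail(0)=0 chase 'b': 0 ⇒ 0;  out=∅∪out(0)=∅
  fail(2) 'aa': from fail(1)=0 chase 'a': 0 ⇒ 1;  out=∅∪out(1)=∅
  fail(7) 'cb': from fail(6)=0 chase 'b': 0 ⇒ 17;  out={1}∪out(17)={1}
  fail(9) 'db': from fail(8)=0 chase 'b': 0 ⇒ 17;  out=∅∪out(17)=∅
  fail(13) 'cc': from fail(6)=0 chase 'c': 0 ⇒ 6;  out=∅∪out(6)={2}
  fail(16) 'da': from fail(8)=0 chase 'a': 0 ⇒ 1;  out={5}∪out(1)={5}
  fail(18) 'bb': from fail(17)=0 chase 'b': 0 ⇒ 17;  out=∅∪out(17)=∅
  fail(3) 'aaa': from fail(2)=1 chase 'a': 1 ⇒ 2;  out=∅∪out(2)=∅
  fail(10) 'dbb': from fail(9)=17 chase 'b': 17 ⇒ 18;  out=∅∪out(18)=∅
  fail(14) 'ccb': from fail(13)=6 chase 'b': 6 ⇒ 7;  out=∅∪out(7)={1}
  fail(19) 'bbb': from fail(18)=17 chase 'b': 17 ⇒ 18;  out=∅∪out(18)=∅
  fail(4) 'aaab': from fail(3)=2 chase 'b': 2→1→0 ⇒ 17;  out=∅∪out(17)=∅
  fail(11) 'dbbb': from fail(10)=18 chase 'b': 18 ⇒ 19;  out=∅∪out(19)=∅
  fail(15) 'ccbc': from fail(14)=7 chase 'c': 7→17→0 ⇒ 6;  out={4}∪out(6)={2,4}
  fail(20) 'bbbc': from fail(19)=18 chase 'c': 18→17→0 ⇒ 6;  out={6}∪out(6)={2,6}
  fail(5) 'aaabb': from fail(4)=17 chase 'b': 17 ⇒ 18;  out={0}∪out(18)={0}
  fail(12) 'dbbbc': from fail(11)=19 chase 'c': 19 ⇒ 20;  out={3}∪out(20)={2,3,6}

Run:
pos 0 'b': at 17
pos 1 'd': at 8 (fail-walked)
pos 2 'b': at 9
pos 3 'd': at 8 (fail-walked)
pos 4 'b': at 9
pos 5 'b': at 10
pos 6 'b': at 11
pos 7 'c': at 12  emit P2@[7:7],P3@[3:7],P6@[4:7]
pos 8 'c': at 13 (fail-walked)  emit P2@[8:8]
pos 9 'd': at 8 (fail-walked)
pos 10 'b': at 9
pos 11 'b': at 10
pos 12 'b': at 11
pos 13 'c': at 12  emit P2@[13:13],P3@[9:13],P6@[10:13]
pos 14 'c': at 13 (fail-walked)  emit P2@[14:14]
pos 15 'b': at 14  emit P1@[14:15]
pos 16 'b': at 18 (fail-walked)
pos 17 'd': at 8 (fail-walked)
pos 18 'b': at 9
pos 19 'b': at 10
pos 20 'b': at 11
pos 21 'c': at 12  emit P2@[21:21],P3@[17:21],P6@[18:21]
pos 22 'd': at 8 (fail-walked)
pos 23 'd': at 8 (fail-walked)
pos 24 'd': at 8 (fail-walked)
pos 25 'b': at 9
pos 26 'b': at 10
pos 27 'b': at 11
pos 28 'c': at 12  emit P2@[28:28],P3@[24:28],P6@[25:28]
pos 29 'd': at 8 (fail-walked)
pos 30 'd': at 8 (fail-walked)
pos 31 'a': at 16  emit P5@[30:31]
pos 32 'd': at 8 (fail-walked)
pos 33 'd': at 8 (fail-walked)

Matches: [[7,2],[7,3],[7,6],[8,2],[13,2],[13,3],[13,6],[14,2],[15,1],[21,2],[21,3],[21,6],[28,2],[28,3],[28,6],[31,5]]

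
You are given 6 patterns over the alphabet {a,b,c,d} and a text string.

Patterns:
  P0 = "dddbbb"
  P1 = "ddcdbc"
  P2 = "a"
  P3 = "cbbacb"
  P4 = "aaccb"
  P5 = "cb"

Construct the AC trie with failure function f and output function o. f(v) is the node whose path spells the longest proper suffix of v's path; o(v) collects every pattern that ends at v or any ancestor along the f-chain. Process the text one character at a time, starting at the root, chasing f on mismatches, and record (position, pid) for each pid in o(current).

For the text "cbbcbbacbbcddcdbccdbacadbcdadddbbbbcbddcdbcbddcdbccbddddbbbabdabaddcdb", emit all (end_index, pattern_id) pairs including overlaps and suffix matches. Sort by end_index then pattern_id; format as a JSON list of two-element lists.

Build:
Trie (insert patterns):
  n0 'ε': a→11 c→12 d→1
  n1 'd': d→2
  n2 'dd': c→7 d→3
  n3 'ddd': b→4
  n4 'dddb': b→5
  n5 'dddbb': b→6
  n6 'dddbbb': ·  ←P0
  n7 'ddc': d→8
  n8 'ddcd': b→9
  n9 'ddcdb': c→10
  n10 'ddcdbc': ·  ←P1
  n11 'a': a→18  ←P2
  n12 'c': b→13
  n13 'cb': b→14  ←P5
  n14 'cbb': a→15
  n15 'cbba': c→16
  n16 'cbbac': b→17
  n17 'cbbacb': ·  ←P3
  n18 'aa': c→19
  n19 'aac': c→20
  n20 'aacc': b→21
  n21 'aaccb': ·  ←P4

Failure links (BFS by depth):
  n1('d'): parent n0 fail=0; on 'd' 0 → fail=0;  out ∅∪∅=∅
  n11('a'): parent n0 fail=0; on 'a' 0 → fail=0;  out {2}∪∅={2}
  n12('c'): parent n0 fail=0; on 'c' 0 → fail=0;  out ∅∪∅=∅
  n2('dd'): parent n1 fail=0; on 'd' 0 → fail=1;  out ∅∪∅=∅
  n13('cb'): parent n12 fail=0; on 'b' 0 → fail=0;  out {5}∪∅={5}
  n18('aa'): parent n11 fail=0; on 'a' 0 → fail=11;  out ∅∪{2}={2}
  n3('ddd'): parent n2 fail=1; on 'd' 1 → fail=2;  out ∅∪∅=∅
  n7('ddc'): parent n2 fail=1; on 'c' 1→0 → fail=12;  out ∅∪∅=∅
  n14('cbb'): parent n13 fail=0; on 'b' 0 → fail=0;  out ∅∪∅=∅
  n19('aac'): parent n18 fail=11; on 'c' 11→0 → fail=12;  out ∅∪∅=∅
  n4('dddb'): parent n3 fail=2; on 'b' 2→1→0 → fail=0;  out ∅∪∅=∅
  n8('ddcd'): parent n7 fail=12; on 'd' 12→0 → fail=1;  out ∅∪∅=∅
  n15('cbba'): parent n14 fail=0; on 'a' 0 → fail=11;  out ∅∪{2}={2}
  n20('aacc'): parent n19 fail=12; on 'c' 12→0 → fail=12;  out ∅∪∅=∅
  n5('dddbb'): parent n4 fail=0; on 'b' 0 → fail=0;  out ∅∪∅=∅
  n9('ddcdb'): parent n8 fail=1; on 'b' 1→0 → fail=0;  out ∅∪∅=∅
  n16('cbbac'): parent n15 fail=11; on 'c' 11→0 → fail=12;  out ∅∪∅=∅
  n21('aaccb'): parent n20 fail=12; on 'b' 12 → fail=13;  out {4}∪{5}={4,5}
  n6('dddbbb'): parent n5 fail=0; on 'b' 0 → fail=0;  out {0}∪∅={0}
  n10('ddcdbc'): parent n9 fail=0; on 'c' 0 → fail=12;  out {1}∪∅={1}
  n17('cbbacb'): parent n16 fail=12; on 'b' 12 → fail=13;  out {3}∪{5}={3,5}

Run:
i=0 'c': node 0→12
i=1 'b': node 12→13  → match P5@[0:1]
i=2 'b': node 13→14
i=3 'c': node 14→12 (fail-walked)
i=4 'b': node 12→13  → match P5@[3:4]
i=5 'b': node 13→14
i=6 'a': node 14→15  → match P2@[6:6]
i=7 'c': node 15→16
i=8 'b': node 16→17  → match P3@[3:8],P5@[7:8]
i=9 'b': node 17→14 (fail-walked)
i=10 'c': node 14→12 (fail-walked)
i=11 'd': node 12→1 (fail-walked)
i=12 'd': node 1→2
i=13 'c': node 2→7
i=14 'd': node 7→8
i=15 'b': node 8→9
i=16 'c': node 9→10  → match P1@[11:16]
i=17 'c': node 10→12 (fail-walked)
i=18 'd': node 12→1 (fail-walked)
i=19 'b': node 1→0 (fail-walked)
i=20 'a': node 0→11  → match P2@[20:20]
i=21 'c': node 11→12 (fail-walked)
i=22 'a': node 12→11 (fail-walked)  → match P2@[22:22]
i=23 'd': node 11→1 (fail-walked)
i=24 'b': node 1→0 (fail-walked)
i=25 'c': node 0→12
i=26 'd': node 12→1 (fail-walked)
i=27 'a': node 1→11 (fail-walked)  → match P2@[27:27]
i=28 'd': node 11→1 (fail-walked)
i=29 'd': node 1→2
i=30 'd': node 2→3
i=31 'b': node 3→4
i=32 'b': node 4→5
i=33 'b': node 5→6  → match P0@[28:33]
i=34 'b': node 6→0 (fail-walked)
i=35 'c': node 0→12
i=36 'b': node 12→13  → match P5@[35:36]
i=37 'd': node 13→1 (fail-walked)
i=38 'd': node 1→2
i=39 'c': node 2→7
i=40 'd': node 7→8
i=41 'b': node 8→9
i=42 'c': node 9→10  → match P1@[37:42]
i=43 'b': node 10→13 (fail-walked)  → match P5@[42:43]
i=44 'd': node 13→1 (fail-walked)
i=45 'd': node 1→2
i=46 'c': node 2→7
i=47 'd': node 7→8
i=48 'b': node 8→9
i=49 'c': node 9→10  → match P1@[44:49]
i=50 'c': node 10→12 (fail-walked)
i=51 'b': node 12→13  → match P5@[50:51]
i=52 'd': node 13→1 (fail-walked)
i=53 'd': node 1→2
i=54 'd': node 2→3
i=55 'd': node 3→3 (fail-walked)
i=56 'b': node 3→4
i=57 'b': node 4→5
i=58 'b': node 5→6  → match P0@[53:58]
i=59 'a': node 6→11 (fail-walked)  → match P2@[59:59]
i=60 'b': node 11→0 (fail-walked)
i=61 'd': node 0→1
i=62 'a': node 1→11 (fail-walked)  → match P2@[62:62]
i=63 'b': node 11→0 (fail-walked)
i=64 'a': node 0→11  → match P2@[64:64]
i=65 'd': node 11→1 (fail-walked)
i=66 'd': node 1→2
i=67 'c': node 2→7
i=68 'd': node 7→8
i=69 'b': node 8→9

Result: [[1,5],[4,5],[6,2],[8,3],[8,5],[16,1],[20,2],[22,2],[27,2],[33,0],[36,5],[42,1],[43,5],[49,1],[51,5],[58,0],[59,2],[62,2],[64,2]]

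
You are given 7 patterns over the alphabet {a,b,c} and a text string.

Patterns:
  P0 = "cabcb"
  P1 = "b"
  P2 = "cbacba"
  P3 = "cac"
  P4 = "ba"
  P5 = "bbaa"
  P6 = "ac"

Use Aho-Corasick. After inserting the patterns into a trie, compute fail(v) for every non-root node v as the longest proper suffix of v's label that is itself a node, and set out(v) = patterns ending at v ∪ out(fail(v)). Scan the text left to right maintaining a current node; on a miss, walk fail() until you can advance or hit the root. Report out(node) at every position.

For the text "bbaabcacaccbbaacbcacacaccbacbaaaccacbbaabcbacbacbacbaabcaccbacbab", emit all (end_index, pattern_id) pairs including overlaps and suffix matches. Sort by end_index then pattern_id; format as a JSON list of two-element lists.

Construct AC machine:
Trie nodes:
  0='ε' goto a→17 b→6 c→1
  1='c' goto a→2 b→7
  2='ca' goto b→3 c→12
  3='cab' goto c→4
  4='cabc' goto b→5
  5='cabcb' goto ·  ←P0
  6='b' goto a→13 b→14  ←P1
  7='cb' goto a→8
  8='cba' goto c→9
  9='cbac' goto b→10
  10='cbacb' goto a→11
  11='cbacba' goto ·  ←P2
  12='cac' goto ·  ←P3
  13='ba' goto ·  ←P4
  14='bb' goto a→15
  15='bba' goto a→16
  16='bbaa' goto ·  ←P5
  17='a' goto c→18
  18='ac' goto ·  ←P6

BFS fail/out derivation:
  n1('c'): parent n0 fail=0; on 'c' 0 → fail=0;  out ∅∪∅=∅
  n6('b'): parent n0 fail=0; on 'b' 0 → fail=0;  out {1}∪∅={1}
  n17('a'): parent n0 fail=0; on 'a' 0 → fail=0;  out ∅∪∅=∅
  n2('ca'): parent n1 fail=0; on 'a' 0 → fail=17;  out ∅∪∅=∅
  n7('cb'): parent n1 fail=0; on 'b' 0 → fail=6;  out ∅∪{1}={1}
  n13('ba'): parent n6 fail=0; on 'a' 0 → fail=17;  out {4}∪∅={4}
  n14('bb'): parent n6 fail=0; on 'b' 0 → fail=6;  out ∅∪{1}={1}
  n18('ac'): parent n17 fail=0; on 'c' 0 → fail=1;  out {6}∪∅={6}
  n3('cab'): parent n2 fail=17; on 'b' 17→0 → fail=6;  out ∅∪{1}={1}
  n8('cba'): parent n7 fail=6; on 'a' 6 → fail=13;  out ∅∪{4}={4}
  n12('cac'): parent n2 fail=17; on 'c' 17 → fail=18;  out {3}∪{6}={3,6}
  n15('bba'): parent n14 fail=6; on 'a' 6 → fail=13;  out ∅∪{4}={4}
  n4('cabc'): parent n3 fail=6; on 'c' 6→0 → fail=1;  out ∅∪∅=∅
  n9('cbac'): parent n8 fail=13; on 'c' 13→17 → fail=18;  out ∅∪{6}={6}
  n16('bbaa'): parent n15 fail=13; on 'a' 13→17→0 → fail=17;  out {5}∪∅={5}
  n5('cabcb'): parent n4 fail=1; on 'b' 1 → fail=7;  out {0}∪{1}={0,1}
  n10('cbacb'): parent n9 fail=18; on 'b' 18→1 → fail=7;  out ∅∪{1}={1}
  n11('cbacba'): parent n10 fail=7; on 'a' 7 → fail=8;  out {2}∪{4}={2,4}

Scan:
[0] read 'b'  n0⇒n6  → match P1@[0:0]
[1] read 'b'  n6⇒n14  → match P1@[1:1]
[2] read 'a'  n14⇒n15  → match P4@[1:2]
[3] read 'a'  n15⇒n16  → match P5@[0:3]
[4] read 'b'  n16⇒n6 (via fail)  → match P1@[4:4]
[5] read 'c'  n6⇒n1 (via fail)
[6] read 'a'  n1⇒n2
[7] read 'c'  n2⇒n12  → match P3@[5:7],P6@[6:7]
[8] read 'a'  n12⇒n2 (via fail)
[9] read 'c'  n2⇒n12  → match P3@[7:9],P6@[8:9]
[10] read 'c'  n12⇒n1 (via fail)
[11] read 'b'  n1⇒n7  → match P1@[11:11]
[12] read 'b'  n7⇒n14 (via fail)  → match P1@[12:12]
[13] read 'a'  n14⇒n15  → match P4@[12:13]
[14] read 'a'  n15⇒n16  → match P5@[11:14]
[15] read 'c'  n16⇒n18 (via fail)  → match P6@[14:15]
[16] read 'b'  n18⇒n7 (via fail)  → match P1@[16:16]
[17] read 'c'  n7⇒n1 (via fail)
[18] read 'a'  n1⇒n2
[19] read 'c'  n2⇒n12  → match P3@[17:19],P6@[18:19]
[20] read 'a'  n12⇒n2 (via fail)
[21] read 'c'  n2⇒n12  → match P3@[19:21],P6@[20:21]
[22] read 'a'  n12⇒n2 (via fail)
[23] read 'c'  n2⇒n12  → match P3@[21:23],P6@[22:23]
[24] read 'c'  n12⇒n1 (via fail)
[25] read 'b'  n1⇒n7  → match P1@[25:25]
[26] read 'a'  n7⇒n8  → match P4@[25:26]
[27] read 'c'  n8⇒n9  → match P6@[26:27]
[28] read 'b'  n9⇒n10  → match P1@[28:28]
[29] read 'a'  n10⇒n11  → match P2@[24:29],P4@[28:29]
[30] read 'a'  n11⇒n17 (via fail)
[31] read 'a'  n17⇒n17 (via fail)
[32] read 'c'  n17⇒n18  → match P6@[31:32]
[33] read 'c'  n18⇒n1 (via fail)
[34] read 'a'  n1⇒n2
[35] read 'c'  n2⇒n12  → match P3@[33:35],P6@[34:35]
[36] read 'b'  n12⇒n7 (via fail)  → match P1@[36:36]
[37] read 'b'  n7⇒n14 (via fail)  → match P1@[37:37]
[38] read 'a'  n14⇒n15  → match P4@[37:38]
[39] read 'a'  n15⇒n16  → match P5@[36:39]
[40] read 'b'  n16⇒n6 (via fail)  → match P1@[40:40]
[41] read 'c'  n6⇒n1 (via fail)
[42] read 'b'  n1⇒n7  → match P1@[42:42]
[43] read 'a'  n7⇒n8  → match P4@[42:43]
[44] read 'c'  n8⇒n9  → match P6@[43:44]
[45] read 'b'  n9⇒n10  → match P1@[45:45]
[46] read 'a'  n10⇒n11  → match P2@[41:46],P4@[45:46]
[47] read 'c'  n11⇒n9 (via fail)  → match P6@[46:47]
[48] read 'b'  n9⇒n10  → match P1@[48:48]
[49] read 'a'  n10⇒n11  → match P2@[44:49],P4@[48:49]
[50] read 'c'  n11⇒n9 (via fail)  → match P6@[49:50]
[51] read 'b'  n9⇒n10  → match P1@[51:51]
[52] read 'a'  n10⇒n11  → match P2@[47:52],P4@[51:52]
[53] read 'a'  n11⇒n17 (via fail)
[54] read 'b'  n17⇒n6 (via fail)  → match P1@[54:54]
[55] read 'c'  n6⇒n1 (via fail)
[56] read 'a'  n1⇒n2
[57] read 'c'  n2⇒n12  → match P3@[55:57],P6@[56:57]
[58] read 'c'  n12⇒n1 (via fail)
[59] read 'b'  n1⇒n7  → match P1@[59:59]
[60] read 'a'  n7⇒n8  → match P4@[59:60]
[61] read 'c'  n8⇒n9  → match P6@[60:61]
[62] read 'b'  n9⇒n10  → match P1@[62:62]
[63] read 'a'  n10⇒n11  → match P2@[58:63],P4@[62:63]
[64] read 'b'  n11⇒n6 (via fail)  → match P1@[64:64]

Matches: [[0,1],[1,1],[2,4],[3,5],[4,1],[7,3],[7,6],[9,3],[9,6],[11,1],[12,1],[13,4],[14,5],[15,6],[16,1],[19,3],[19,6],[21,3],[21,6],[23,3],[23,6],[25,1],[26,4],[27,6],[28,1],[29,2],[29,4],[32,6],[35,3],[35,6],[36,1],[37,1],[38,4],[39,5],[40,1],[42,1],[43,4],[44,6],[45,1],[46,2],[46,4],[47,6],[48,1],[49,2],[49,4],[50,6],[51,1],[52,2],[52,4],[54,1],[57,3],[57,6],[59,1],[60,4],[61,6],[62,1],[63,2],[63,4],[64,1]]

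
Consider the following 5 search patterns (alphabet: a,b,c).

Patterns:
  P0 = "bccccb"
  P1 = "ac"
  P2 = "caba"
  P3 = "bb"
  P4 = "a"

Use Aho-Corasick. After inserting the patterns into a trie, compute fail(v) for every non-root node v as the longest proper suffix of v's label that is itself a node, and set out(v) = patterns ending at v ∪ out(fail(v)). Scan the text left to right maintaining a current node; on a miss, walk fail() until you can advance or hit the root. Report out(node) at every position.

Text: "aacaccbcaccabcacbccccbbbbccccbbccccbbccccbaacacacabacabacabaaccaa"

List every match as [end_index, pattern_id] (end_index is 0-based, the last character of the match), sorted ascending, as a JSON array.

Build automaton:
Trie (insert patterns):
  n0 'ε': a→7 b→1 c→9
  n1 'b': b→13 c→2
  n2 'bc': c→3
  n3 'bcc': c→4
  n4 'bccc': c→5
  n5 'bcccc': b→6
  n6 'bccccb': ·  ←P0
  n7 'a': c→8  ←P4
  n8 'ac': ·  ←P1
  n9 'c': a→10
  n10 'ca': b→11
  n11 'cab': a→12
  n12 'caba': ·  ←P2
  n13 'bb': ·  ←P3

Failure links (BFS by depth):
  n1('b'): parent n0 fail=0; on 'b' 0 → fail=0;  out ∅∪∅=∅
  n7('a'): parent n0 fail=0; on 'a' 0 → fail=0;  out {4}∪∅={4}
  n9('c'): parent n0 fail=0; on 'c' 0 → fail=0;  out ∅∪∅=∅
  n2('bc'): parent n1 fail=0; on 'c' 0 → fail=9;  out ∅∪∅=∅
  n8('ac'): parent n7 fail=0; on 'c' 0 → fail=9;  out {1}∪∅={1}
  n10('ca'): parent n9 fail=0; on 'a' 0 → fail=7;  out ∅∪{4}={4}
  n13('bb'): parent n1 fail=0; on 'b' 0 → fail=1;  out {3}∪∅={3}
  n3('bcc'): parent n2 fail=9; on 'c' 9→0 → fail=9;  out ∅∪∅=∅
  n11('cab'): parent n10 fail=7; on 'b' 7→0 → fail=1;  out ∅∪∅=∅
  n4('bccc'): parent n3 fail=9; on 'c' 9→0 → fail=9;  out ∅∪∅=∅
  n12('caba'): parent n11 fail=1; on 'a' 1→0 → fail=7;  out {2}∪{4}={2,4}
  n5('bcccc'): parent n4 fail=9; on 'c' 9→0 → fail=9;  out ∅∪∅=∅
  n6('bccccb'): parent n5 fail=9; on 'b' 9→0 → fail=1;  out {0}∪∅={0}

Scan:
pos 0 'a': at 7  emit P4@[0:0]
pos 1 'a': at 7 (fail-walked)  emit P4@[1:1]
pos 2 'c': at 8  emit P1@[1:2]
pos 3 'a': at 10 (fail-walked)  emit P4@[3:3]
pos 4 'c': at 8 (fail-walked)  emit P1@[3:4]
pos 5 'c': at 9 (fail-walked)
pos 6 'b': at 1 (fail-walked)
pos 7 'c': at 2
pos 8 'a': at 10 (fail-walked)  emit P4@[8:8]
pos 9 'c': at 8 (fail-walked)  emit P1@[8:9]
pos 10 'c': at 9 (fail-walked)
pos 11 'a': at 10  emit P4@[11:11]
pos 12 'b': at 11
pos 13 'c': at 2 (fail-walked)
pos 14 'a': at 10 (fail-walked)  emit P4@[14:14]
pos 15 'c': at 8 (fail-walked)  emit P1@[14:15]
pos 16 'b': at 1 (fail-walked)
pos 17 'c': at 2
pos 18 'c': at 3
pos 19 'c': at 4
pos 20 'c': at 5
pos 21 'b': at 6  emit P0@[16:21]
pos 22 'b': at 13 (fail-walked)  emit P3@[21:22]
pos 23 'b': at 13 (fail-walked)  emit P3@[22:23]
pos 24 'b': at 13 (fail-walked)  emit P3@[23:24]
pos 25 'c': at 2 (fail-walked)
pos 26 'c': at 3
pos 27 'c': at 4
pos 28 'c': at 5
pos 29 'b': at 6  emit P0@[24:29]
pos 30 'b': at 13 (fail-walked)  emit P3@[29:30]
pos 31 'c': at 2 (fail-walked)
pos 32 'c': at 3
pos 33 'c': at 4
pos 34 'c': at 5
pos 35 'b': at 6  emit P0@[30:35]
pos 36 'b': at 13 (fail-walked)  emit P3@[35:36]
pos 37 'c': at 2 (fail-walked)
pos 38 'c': at 3
pos 39 'c': at 4
pos 40 'c': at 5
pos 41 'b': at 6  emit P0@[36:41]
pos 42 'a': at 7 (fail-walked)  emit P4@[42:42]
pos 43 'a': at 7 (fail-walked)  emit P4@[43:43]
pos 44 'c': at 8  emit P1@[43:44]
pos 45 'a': at 10 (fail-walked)  emit P4@[45:45]
pos 46 'c': at 8 (fail-walked)  emit P1@[45:46]
pos 47 'a': at 10 (fail-walked)  emit P4@[47:47]
pos 48 'c': at 8 (fail-walked)  emit P1@[47:48]
pos 49 'a': at 10 (fail-walked)  emit P4@[49:49]
pos 50 'b': at 11
pos 51 'a': at 12  emit P2@[48:51],P4@[51:51]
pos 52 'c': at 8 (fail-walked)  emit P1@[51:52]
pos 53 'a': at 10 (fail-walked)  emit P4@[53:53]
pos 54 'b': at 11
pos 55 'a': at 12  emit P2@[52:55],P4@[55:55]
pos 56 'c': at 8 (fail-walked)  emit P1@[55:56]
pos 57 'a': at 10 (fail-walked)  emit P4@[57:57]
pos 58 'b': at 11
pos 59 'a': at 12  emit P2@[56:59],P4@[59:59]
pos 60 'a': at 7 (fail-walked)  emit P4@[60:60]
pos 61 'c': at 8  emit P1@[60:61]
pos 62 'c': at 9 (fail-walked)
pos 63 'a': at 10  emit P4@[63:63]
pos 64 'a': at 7 (fail-walked)  emit P4@[64:64]

Result: [[0,4],[1,4],[2,1],[3,4],[4,1],[8,4],[9,1],[11,4],[14,4],[15,1],[21,0],[22,3],[23,3],[24,3],[29,0],[30,3],[35,0],[36,3],[41,0],[42,4],[43,4],[44,1],[45,4],[46,1],[47,4],[48,1],[49,4],[51,2],[51,4],[52,1],[53,4],[55,2],[55,4],[56,1],[57,4],[59,2],[59,4],[60,4],[61,1],[63,4],[64,4]]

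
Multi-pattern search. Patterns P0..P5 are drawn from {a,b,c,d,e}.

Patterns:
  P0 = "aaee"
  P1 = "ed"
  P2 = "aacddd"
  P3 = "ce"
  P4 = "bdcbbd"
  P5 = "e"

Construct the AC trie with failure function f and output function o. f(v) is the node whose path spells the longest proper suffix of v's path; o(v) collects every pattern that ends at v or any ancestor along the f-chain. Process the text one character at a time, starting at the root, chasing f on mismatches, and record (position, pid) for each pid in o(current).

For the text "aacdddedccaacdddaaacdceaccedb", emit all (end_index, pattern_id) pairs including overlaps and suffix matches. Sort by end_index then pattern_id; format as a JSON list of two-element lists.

Build:
Trie (insert patterns):
  n0 'ε': a→1 b→13 c→11 e→5
  n1 'a': a→2
  n2 'aa': c→7 e→3
  n3 'aae': e→4
  n4 'aaee': ·  ←P0
  n5 'e': d→6  ←P5
  n6 'ed': ·  ←P1
  n7 'aac': d→8
  n8 'aacd': d→9
  n9 'aacdd': d→10
  n10 'aacddd': ·  ←P2
  n11 'c': e→12
  n12 'ce': ·  ←P3
  n13 'b': d→14
  n14 'bd': c→15
  n15 'bdc': b→16
  n16 'bdcb': b→17
  n17 'bdcbb': d→18
  n18 'bdcbbd': ·  ←P4

Failure links (BFS by depth):
  n1('a'): parent n0 fail=0; on 'a' 0 → fail=0;  out ∅∪∅=∅
  n5('e'): parent n0 fail=0; on 'e' 0 → fail=0;  out {5}∪∅={5}
  n11('c'): parent n0 fail=0; on 'c' 0 → fail=0;  out ∅∪∅=∅
  n13('b'): parent n0 fail=0; on 'b' 0 → fail=0;  out ∅∪∅=∅
  n2('aa'): parent n1 fail=0; on 'a' 0 → fail=1;  out ∅∪∅=∅
  n6('ed'): parent n5 fail=0; on 'd' 0 → fail=0;  out {1}∪∅={1}
  n12('ce'): parent n11 fail=0; on 'e' 0 → fail=5;  out {3}∪{5}={3,5}
  n14('bd'): parent n13 fail=0; on 'd' 0 → fail=0;  out ∅∪∅=∅
  n3('aae'): parent n2 fail=1; on 'e' 1→0 → fail=5;  out ∅∪{5}={5}
  n7('aac'): parent n2 fail=1; on 'c' 1→0 → fail=11;  out ∅∪∅=∅
  n15('bdc'): parent n14 fail=0; on 'c' 0 → fail=11;  out ∅∪∅=∅
  n4('aaee'): parent n3 fail=5; on 'e' 5→0 → fail=5;  out {0}∪{5}={0,5}
  n8('aacd'): parent n7 fail=11; on 'd' 11→0 → fail=0;  out ∅∪∅=∅
  n16('bdcb'): parent n15 fail=11; on 'b' 11→0 → fail=13;  out ∅∪∅=∅
  n9('aacdd'): parent n8 fail=0; on 'd' 0 → fail=0;  out ∅∪∅=∅
  n17('bdcbb'): parent n16 fail=13; on 'b' 13→0 → fail=13;  out ∅∪∅=∅
  n10('aacddd'): parent n9 fail=0; on 'd' 0 → fail=0;  out {2}∪∅={2}
  n18('bdcbbd'): parent n17 fail=13; on 'd' 13 → fail=14;  out {4}∪∅={4}

Run:
pos 0 'a': at 1
pos 1 'a': at 2
pos 2 'c': at 7
pos 3 'd': at 8
pos 4 'd': at 9
pos 5 'd': at 10  emit P2@[0:5]
pos 6 'e': at 5 (via fail)  emit P5@[6:6]
pos 7 'd': at 6  emit P1@[6:7]
pos 8 'c': at 11 (via fail)
pos 9 'c': at 11 (via fail)
pos 10 'a': at 1 (via fail)
pos 11 'a': at 2
pos 12 'c': at 7
pos 13 'd': at 8
pos 14 'd': at 9
pos 15 'd': at 10  emit P2@[10:15]
pos 16 'a': at 1 (via fail)
pos 17 'a': at 2
pos 18 'a': at 2 (via fail)
pos 19 'c': at 7
pos 20 'd': at 8
pos 21 'c': at 11 (via fail)
pos 22 'e': at 12  emit P3@[21:22],P5@[22:22]
pos 23 'a': at 1 (via fail)
pos 24 'c': at 11 (via fail)
pos 25 'c': at 11 (via fail)
pos 26 'e': at 12  emit P3@[25:26],P5@[26:26]
pos 27 'd': at 6 (via fail)  emit P1@[26:27]
pos 28 'b': at 13 (via fail)

Result: [[5,2],[6,5],[7,1],[15,2],[22,3],[22,5],[26,3],[26,5],[27,1]]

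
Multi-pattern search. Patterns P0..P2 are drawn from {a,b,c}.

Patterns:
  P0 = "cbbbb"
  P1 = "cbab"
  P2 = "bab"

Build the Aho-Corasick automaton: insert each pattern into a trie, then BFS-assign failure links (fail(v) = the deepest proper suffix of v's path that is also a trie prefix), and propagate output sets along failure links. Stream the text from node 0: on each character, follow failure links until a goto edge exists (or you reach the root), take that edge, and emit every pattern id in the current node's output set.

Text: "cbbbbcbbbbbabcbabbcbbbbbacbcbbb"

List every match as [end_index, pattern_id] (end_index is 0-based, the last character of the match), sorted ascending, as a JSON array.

Construct AC machine:
Trie nodes:
  0='ε' goto b→8 c→1
  1='c' goto b→2
  2='cb' goto a→6 b→3
  3='cbb' goto b→4
  4='cbbb' goto b→5
  5='cbbbb' goto ·  ←P0
  6='cba' goto b→7
  7='cbab' goto ·  ←P1
  8='b' goto a→9
  9='ba' goto b→10
  10='bab' goto ·  ←P2

BFS fail/out derivation:
  fail(1) 'c': from fail(0)=0 chase 'c': 0 ⇒ 0;  out=∅∪out(0)=∅
  fail(8) 'b': from fail(0)=0 chase 'b': 0 ⇒ 0;  out=∅∪out(0)=∅
  fail(2) 'cb': from fail(1)=0 chase 'b': 0 ⇒ 8;  out=∅∪out(8)=∅
  fail(9) 'ba': from fail(8)=0 chase 'a': 0 ⇒ 0;  out=∅∪out(0)=∅
  fail(3) 'cbb': from fail(2)=8 chase 'b': 8→0 ⇒ 8;  out=∅∪out(8)=∅
  fail(6) 'cba': from fail(2)=8 chase 'a': 8 ⇒ 9;  out=∅∪out(9)=∅
  fail(10) 'bab': from fail(9)=0 chase 'b': 0 ⇒ 8;  out={2}∪out(8)={2}
  fail(4) 'cbbb': from fail(3)=8 chase 'b': 8→0 ⇒ 8;  out=∅∪out(8)=∅
  fail(7) 'cbab': from fail(6)=9 chase 'b': 9 ⇒ 10;  out={1}∪out(10)={1,2}
  fail(5) 'cbbbb': from fail(4)=8 chase 'b': 8→0 ⇒ 8;  out={0}∪out(8)={0}

Scan:
i=0 'c': node 0→1
i=1 'b': node 1→2
i=2 'b': node 2→3
i=3 'b': node 3→4
i=4 'b': node 4→5  ** P0@[0:4]
i=5 'c': node 5→1 (fail-walked)
i=6 'b': node 1→2
i=7 'b': node 2→3
i=8 'b': node 3→4
i=9 'b': node 4→5  ** P0@[5:9]
i=10 'b': node 5→8 (fail-walked)
i=11 'a': node 8→9
i=12 'b': node 9→10  ** P2@[10:12]
i=13 'c': node 10→1 (fail-walked)
i=14 'b': node 1→2
i=15 'a': node 2→6
i=16 'b': node 6→7  ** P1@[13:16],P2@[14:16]
i=17 'b': node 7→8 (fail-walked)
i=18 'c': node 8→1 (fail-walked)
i=19 'b': node 1→2
i=20 'b': node 2→3
i=21 'b': node 3→4
i=22 'b': node 4→5  ** P0@[18:22]
i=23 'b': node 5→8 (fail-walked)
i=24 'a': node 8→9
i=25 'c': node 9→1 (fail-walked)
i=26 'b': node 1→2
i=27 'c': node 2→1 (fail-walked)
i=28 'b': node 1→2
i=29 'b': node 2→3
i=30 'b': node 3→4

Matches: [[4,0],[9,0],[12,2],[16,1],[16,2],[22,0]]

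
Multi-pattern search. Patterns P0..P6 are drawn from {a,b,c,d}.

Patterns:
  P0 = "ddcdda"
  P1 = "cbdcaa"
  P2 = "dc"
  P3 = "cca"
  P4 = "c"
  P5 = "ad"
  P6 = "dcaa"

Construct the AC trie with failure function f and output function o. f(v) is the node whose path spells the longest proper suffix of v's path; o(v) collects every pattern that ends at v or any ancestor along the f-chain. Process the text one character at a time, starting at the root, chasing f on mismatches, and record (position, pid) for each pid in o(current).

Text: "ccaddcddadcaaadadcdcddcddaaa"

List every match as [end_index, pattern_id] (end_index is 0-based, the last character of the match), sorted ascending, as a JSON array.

Build automaton:
Trie nodes:
  n0 'ε': a→16 c→7 d→1
  n1 'd': c→13 d→2
  n2 'dd': c→3
  n3 'ddc': d→4
  n4 'ddcd': d→5
  n5 'ddcdd': a→6
  n6 'ddcdda': ·  [P0 ends]
  n7 'c': b→8 c→14  [P4 ends]
  n8 'cb': d→9
  n9 'cbd': c→10
  n10 'cbdc': a→11
  n11 'cbdca': a→12
  n12 'cbdcaa': ·  [P1 ends]
  n13 'dc': a→18  [P2 ends]
  n14 'cc': a→15
  n15 'cca': ·  [P3 ends]
  n16 'a': d→17
  n17 'ad': ·  [P5 ends]
  n18 'dca': a→19
  n19 'dcaa': ·  [P6 ends]

Failure links (BFS by depth):
  n1('d'): parent n0 fail=0; on 'd' 0 → fail=0;  out ∅∪∅=∅
  n7('c'): parent n0 fail=0; on 'c' 0 → fail=0;  out {4}∪∅={4}
  n16('a'): parent n0 fail=0; on 'a' 0 → fail=0;  out ∅∪∅=∅
  n2('dd'): parent n1 fail=0; on 'd' 0 → fail=1;  out ∅∪∅=∅
  n8('cb'): parent n7 fail=0; on 'b' 0 → fail=0;  out ∅∪∅=∅
  n13('dc'): parent n1 fail=0; on 'c' 0 → fail=7;  out {2}∪{4}={2,4}
  n14('cc'): parent n7 fail=0; on 'c' 0 → fail=7;  out ∅∪{4}={4}
  n17('ad'): parent n16 fail=0; on 'd' 0 → fail=1;  out {5}∪∅={5}
  n3('ddc'): parent n2 fail=1; on 'c' 1 → fail=13;  out ∅∪{2,4}={2,4}
  n9('cbd'): parent n8 fail=0; on 'd' 0 → fail=1;  out ∅∪∅=∅
  n15('cca'): parent n14 fail=7; on 'a' 7→0 → fail=16;  out {3}∪∅={3}
  n18('dca'): parent n13 fail=7; on 'a' 7→0 → fail=16;  out ∅∪∅=∅
  n4('ddcd'): parent n3 fail=13; on 'd' 13→7→0 → fail=1;  out ∅∪∅=∅
  n10('cbdc'): parent n9 fail=1; on 'c' 1 → fail=13;  out ∅∪{2,4}={2,4}
  n19('dcaa'): parent n18 fail=16; on 'a' 16→0 → fail=16;  out {6}∪∅={6}
  n5('ddcdd'): parent n4 fail=1; on 'd' 1 → fail=2;  out ∅∪∅=∅
  n11('cbdca'): parent n10 fail=13; on 'a' 13 → fail=18;  out ∅∪∅=∅
  n6('ddcdda'): parent n5 fail=2; on 'a' 2→1→0 → fail=16;  out {0}∪∅={0}
  n12('cbdcaa'): parent n11 fail=18; on 'a' 18 → fail=19;  out {1}∪{6}={1,6}

Text stream:
i=0 'c': node 0→7  → match P4@[0:0]
i=1 'c': node 7→14  → match P4@[1:1]
i=2 'a': node 14→15  → match P3@[0:2]
i=3 'd': node 15→17 ·f  → match P5@[2:3]
i=4 'd': node 17→2 ·f
i=5 'c': node 2→3  → match P2@[4:5],P4@[5:5]
i=6 'd': node 3→4
i=7 'd': node 4→5
i=8 'a': node 5→6  → match P0@[3:8]
i=9 'd': node 6→17 ·f  → match P5@[8:9]
i=10 'c': node 17→13 ·f  → match P2@[9:10],P4@[10:10]
i=11 'a': node 13→18
i=12 'a': node 18→19  → match P6@[9:12]
i=13 'a': node 19→16 ·f
i=14 'd': node 16→17  → match P5@[13:14]
i=15 'a': node 17→16 ·f
i=16 'd': node 16→17  → match P5@[15:16]
i=17 'c': node 17→13 ·f  → match P2@[16:17],P4@[17:17]
i=18 'd': node 13→1 ·f
i=19 'c': node 1→13  → match P2@[18:19],P4@[19:19]
i=20 'd': node 13→1 ·f
i=21 'd': node 1→2
i=22 'c': node 2→3  → match P2@[21:22],P4@[22:22]
i=23 'd': node 3→4
i=24 'd': node 4→5
i=25 'a': node 5→6  → match P0@[20:25]
i=26 'a': node 6→16 ·f
i=27 'a': node 16→16 ·f

Result: [[0,4],[1,4],[2,3],[3,5],[5,2],[5,4],[8,0],[9,5],[10,2],[10,4],[12,6],[14,5],[16,5],[17,2],[17,4],[19,2],[19,4],[22,2],[22,4],[25,0]]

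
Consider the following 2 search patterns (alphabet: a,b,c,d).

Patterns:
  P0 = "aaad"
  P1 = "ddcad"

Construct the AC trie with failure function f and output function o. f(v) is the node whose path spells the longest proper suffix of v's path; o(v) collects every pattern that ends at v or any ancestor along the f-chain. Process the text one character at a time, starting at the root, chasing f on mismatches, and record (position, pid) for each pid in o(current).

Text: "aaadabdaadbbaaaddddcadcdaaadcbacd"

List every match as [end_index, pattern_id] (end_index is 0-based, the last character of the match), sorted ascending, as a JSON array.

Construct AC machine:
Trie nodes:
  0='ε' goto a→1 d→5
  1='a' goto a→2
  2='aa' goto a→3
  3='aaa' goto d→4
  4='aaad' goto ·  ←P0
  5='d' goto d→6
  6='dd' goto c→7
  7='ddc' goto a→8
  8='ddca' goto d→9
  9='ddcad' goto ·  ←P1

BFS fail/out derivation:
  n1('a'): parent n0 fail=0; on 'a' 0 → fail=0;  out ∅∪∅=∅
  n5('d'): parent n0 fail=0; on 'd' 0 → fail=0;  out ∅∪∅=∅
  n2('aa'): parent n1 fail=0; on 'a' 0 → fail=1;  out ∅∪∅=∅
  n6('dd'): parent n5 fail=0; on 'd' 0 → fail=5;  out ∅∪∅=∅
  n3('aaa'): parent n2 fail=1; on 'a' 1 → fail=2;  out ∅∪∅=∅
  n7('ddc'): parent n6 fail=5; on 'c' 5→0 → fail=0;  out ∅∪∅=∅
  n4('aaad'): parent n3 fail=2; on 'd' 2→1→0 → fail=5;  out {0}∪∅={0}
  n8('ddca'): parent n7 fail=0; on 'a' 0 → fail=1;  out ∅∪∅=∅
  n9('ddcad'): parent n8 fail=1; on 'd' 1→0 → fail=5;  out {1}∪∅={1}

Scan:
pos 0 'a': at 1
pos 1 'a': at 2
pos 2 'a': at 3
pos 3 'd': at 4  emit P0@[0:3]
pos 4 'a': at 1 ·f
pos 5 'b': at 0 ·f
pos 6 'd': at 5
pos 7 'a': at 1 ·f
pos 8 'a': at 2
pos 9 'd': at 5 ·f
pos 10 'b': at 0 ·f
pos 11 'b': at 0
pos 12 'a': at 1
pos 13 'a': at 2
pos 14 'a': at 3
pos 15 'd': at 4  emit P0@[12:15]
pos 16 'd': at 6 ·f
pos 17 'd': at 6 ·f
pos 18 'd': at 6 ·f
pos 19 'c': at 7
pos 20 'a': at 8
pos 21 'd': at 9  emit P1@[17:21]
pos 22 'c': at 0 ·f
pos 23 'd': at 5
pos 24 'a': at 1 ·f
pos 25 'a': at 2
pos 26 'a': at 3
pos 27 'd': at 4  emit P0@[24:27]
pos 28 'c': at 0 ·f
pos 29 'b': at 0
pos 30 'a': at 1
pos 31 'c': at 0 ·f
pos 32 'd': at 5

Matches: [[3,0],[15,0],[21,1],[27,0]]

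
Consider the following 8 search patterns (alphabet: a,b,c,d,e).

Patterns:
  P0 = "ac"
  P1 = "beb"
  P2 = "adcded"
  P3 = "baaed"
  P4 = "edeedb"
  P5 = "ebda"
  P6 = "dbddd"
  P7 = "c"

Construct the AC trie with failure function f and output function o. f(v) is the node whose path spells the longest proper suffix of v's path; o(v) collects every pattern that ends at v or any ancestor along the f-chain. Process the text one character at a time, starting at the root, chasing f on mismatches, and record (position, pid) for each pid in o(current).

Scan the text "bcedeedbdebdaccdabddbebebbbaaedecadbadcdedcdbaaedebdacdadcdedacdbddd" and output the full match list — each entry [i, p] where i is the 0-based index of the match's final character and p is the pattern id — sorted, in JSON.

Build automaton:
Trie nodes:
  n0 'ε': a→1 b→3 c→29 d→24 e→15
  n1 'a': c→2 d→6
  n2 'ac': ·  [P0 ends]
  n3 'b': a→11 e→4
  n4 'be': b→5
  n5 'beb': ·  [P1 ends]
  n6 'ad': c→7
  n7 'adc': d→8
  n8 'adcd': e→9
  n9 'adcde': d→10
  n10 'adcded': ·  [P2 ends]
  n11 'ba': a→12
  n12 'baa': e→13
  n13 'baae': d→14
  n14 'baaed': ·  [P3 ends]
  n15 'e': b→21 d→16
  n16 'ed': e→17
  n17 'ede': e→18
  n18 'edee': d→19
  n19 'edeed': b→20
  n20 'edeedb': ·  [P4 ends]
  n21 'eb': d→22
  n22 'ebd': a→23
  n23 'ebda': ·  [P5 ends]
  n24 'd': b→25
  n25 'db': d→26
  n26 'dbd': d→27
  n27 'dbdd': d→28
  n28 'dbddd': ·  [P6 ends]
  n29 'c': ·  [P7 ends]

Failure links (BFS by depth):
  fail(1) 'a': from fail(0)=0 chase 'a': 0 ⇒ 0;  out=∅∪out(0)=∅
  fail(3) 'b': from fail(0)=0 chase 'b': 0 ⇒ 0;  out=∅∪out(0)=∅
  fail(15) 'e': from fail(0)=0 chase 'e': 0 ⇒ 0;  out=∅∪out(0)=∅
  fail(24) 'd': from fail(0)=0 chase 'd': 0 ⇒ 0;  out=∅∪out(0)=∅
  fail(29) 'c': from fail(0)=0 chase 'c': 0 ⇒ 0;  out={7}∪out(0)={7}
  fail(2) 'ac': from fail(1)=0 chase 'c': 0 ⇒ 29;  out={0}∪out(29)={0,7}
  fail(4) 'be': from fail(3)=0 chase 'e': 0 ⇒ 15;  out=∅∪out(15)=∅
  fail(6) 'ad': from fail(1)=0 chase 'd': 0 ⇒ 24;  out=∅∪out(24)=∅
  fail(11) 'ba': from fail(3)=0 chase 'a': 0 ⇒ 1;  out=∅∪out(1)=∅
  fail(16) 'ed': from fail(15)=0 chase 'd': 0 ⇒ 24;  out=∅∪out(24)=∅
  fail(21) 'eb': from fail(15)=0 chase 'b': 0 ⇒ 3;  out=∅∪out(3)=∅
  fail(25) 'db': from fail(24)=0 chase 'b': 0 ⇒ 3;  out=∅∪out(3)=∅
  fail(5) 'beb': from fail(4)=15 chase 'b': 15 ⇒ 21;  out={1}∪out(21)={1}
  fail(7) 'adc': from fail(6)=24 chase 'c': 24→0 ⇒ 29;  out=∅∪out(29)={7}
  fail(12) 'baa': from fail(11)=1 chase 'a': 1→0 ⇒ 1;  out=∅∪out(1)=∅
  fail(17) 'ede': from fail(16)=24 chase 'e': 24→0 ⇒ 15;  out=∅∪out(15)=∅
  fail(22) 'ebd': from fail(21)=3 chase 'd': 3→0 ⇒ 24;  out=∅∪out(24)=∅
  fail(26) 'dbd': from fail(25)=3 chase 'd': 3→0 ⇒ 24;  out=∅∪out(24)=∅
  fail(8) 'adcd': from fail(7)=29 chase 'd': 29→0 ⇒ 24;  out=∅∪out(24)=∅
  fail(13) 'baae': from fail(12)=1 chase 'e': 1→0 ⇒ 15;  out=∅∪out(15)=∅
  fail(18) 'edee': from fail(17)=15 chase 'e': 15→0 ⇒ 15;  out=∅∪out(15)=∅
  fail(23) 'ebda': from fail(22)=24 chase 'a': 24→0 ⇒ 1;  out={5}∪out(1)={5}
  fail(27) 'dbdd': from fail(26)=24 chase 'd': 24→0 ⇒ 24;  out=∅∪out(24)=∅
  fail(9) 'adcde': from fail(8)=24 chase 'e': 24→0 ⇒ 15;  out=∅∪out(15)=∅
  fail(14) 'baaed': from fail(13)=15 chase 'd': 15 ⇒ 16;  out={3}∪out(16)={3}
  fail(19) 'edeed': from fail(18)=15 chase 'd': 15 ⇒ 16;  out=∅∪out(16)=∅
  fail(28) 'dbddd': from fail(27)=24 chase 'd': 24→0 ⇒ 24;  out={6}∪out(24)={6}
  fail(10) 'adcded': from fail(9)=15 chase 'd': 15 ⇒ 16;  out={2}∪out(16)={2}
  fail(20) 'edeedb': from fail(19)=16 chase 'b': 16→24 ⇒ 25;  out={4}∪out(25)={4}

Run:
pos 0 'b': at 3
pos 1 'c': at 29 (via fail)  emit P7@[1:1]
pos 2 'e': at 15 (via fail)
pos 3 'd': at 16
pos 4 'e': at 17
pos 5 'e': at 18
pos 6 'd': at 19
pos 7 'b': at 20  emit P4@[2:7]
pos 8 'd': at 26 (via fail)
pos 9 'e': at 15 (via fail)
pos 10 'b': at 21
pos 11 'd': at 22
pos 12 'a': at 23  emit P5@[9:12]
pos 13 'c': at 2 (via fail)  emit P0@[12:13],P7@[13:13]
pos 14 'c': at 29 (via fail)  emit P7@[14:14]
pos 15 'd': at 24 (via fail)
pos 16 'a': at 1 (via fail)
pos 17 'b': at 3 (via fail)
pos 18 'd': at 24 (via fail)
pos 19 'd': at 24 (via fail)
pos 20 'b': at 25
pos 21 'e': at 4 (via fail)
pos 22 'b': at 5  emit P1@[20:22]
pos 23 'e': at 4 (via fail)
pos 24 'b': at 5  emit P1@[22:24]
pos 25 'b': at 3 (via fail)
pos 26 'b': at 3 (via fail)
pos 27 'a': at 11
pos 28 'a': at 12
pos 29 'e': at 13
pos 30 'd': at 14  emit P3@[26:30]
pos 31 'e': at 17 (via fail)
pos 32 'c': at 29 (via fail)  emit P7@[32:32]
pos 33 'a': at 1 (via fail)
pos 34 'd': at 6
pos 35 'b': at 25 (via fail)
pos 36 'a': at 11 (via fail)
pos 37 'd': at 6 (via fail)
pos 38 'c': at 7  emit P7@[38:38]
pos 39 'd': at 8
pos 40 'e': at 9
pos 41 'd': at 10  emit P2@[36:41]
pos 42 'c': at 29 (via fail)  emit P7@[42:42]
pos 43 'd': at 24 (via fail)
pos 44 'b': at 25
pos 45 'a': at 11 (via fail)
pos 46 'a': at 12
pos 47 'e': at 13
pos 48 'd': at 14  emit P3@[44:48]
pos 49 'e': at 17 (via fail)
pos 50 'b': at 21 (via fail)
pos 51 'd': at 22
pos 52 'a': at 23  emit P5@[49:52]
pos 53 'c': at 2 (via fail)  emit P0@[52:53],P7@[53:53]
pos 54 'd': at 24 (via fail)
pos 55 'a': at 1 (via fail)
pos 56 'd': at 6
pos 57 'c': at 7  emit P7@[57:57]
pos 58 'd': at 8
pos 59 'e': at 9
pos 60 'd': at 10  emit P2@[55:60]
pos 61 'a': at 1 (via fail)
pos 62 'c': at 2  emit P0@[61:62],P7@[62:62]
pos 63 'd': at 24 (via fail)
pos 64 'b': at 25
pos 65 'd': at 26
pos 66 'd': at 27
pos 67 'd': at 28  emit P6@[63:67]

Matches: [[1,7],[7,4],[12,5],[13,0],[13,7],[14,7],[22,1],[24,1],[30,3],[32,7],[38,7],[41,2],[42,7],[48,3],[52,5],[53,0],[53,7],[57,7],[60,2],[62,0],[62,7],[67,6]]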